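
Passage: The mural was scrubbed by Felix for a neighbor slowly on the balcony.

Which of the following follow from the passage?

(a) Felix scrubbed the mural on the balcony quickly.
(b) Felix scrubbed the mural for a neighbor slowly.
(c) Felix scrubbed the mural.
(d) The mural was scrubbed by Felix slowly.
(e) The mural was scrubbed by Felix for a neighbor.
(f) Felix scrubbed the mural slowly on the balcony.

(b), (c), (d), (e), (f)

(a) Not entailed — 'quickly' adds a manner not in (and inconsistent with) the original.
(b) Entailed — dropping 'on the balcony' leaves a sub-description the original still satisfies.
(c) Entailed — the original entails any weakening of itself; this just drops 'slowly', 'on the balcony', 'for a neighbor'.
(d) Entailed — the original entails any weakening of itself; this just drops 'on the balcony', 'for a neighbor'.
(e) Entailed — every conjunct here is already in the original scrubbing event.
(f) Entailed — this follows by dropping conjuncts from the scrubbing event's description.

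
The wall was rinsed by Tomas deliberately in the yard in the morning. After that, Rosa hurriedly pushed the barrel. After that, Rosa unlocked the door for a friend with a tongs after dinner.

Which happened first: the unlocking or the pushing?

The connectives place the pushing before the unlocking.

the pushing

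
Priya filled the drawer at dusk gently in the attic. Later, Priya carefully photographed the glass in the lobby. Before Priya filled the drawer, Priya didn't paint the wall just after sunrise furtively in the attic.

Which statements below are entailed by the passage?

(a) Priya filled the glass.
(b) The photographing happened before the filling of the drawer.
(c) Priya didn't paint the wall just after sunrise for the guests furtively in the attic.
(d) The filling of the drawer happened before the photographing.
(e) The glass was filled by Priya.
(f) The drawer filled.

(c), (d), (f)

(a) Not entailed — Priya filled the drawer, not the glass; the glass belongs to the photographing event.
(b) Not entailed — the narrative places the filling before the photographing, not after.
(c) Entailed — under negation, adding a further restriction is entailed: if no such painting event occurred, none occurred for the guests either.
(d) Entailed — the narrative places the filling before the photographing.
(e) Not entailed — Priya filled the drawer, not the glass; the glass belongs to the photographing event.
(f) Entailed — 'Priya filled the drawer' is causative; it entails the inchoative 'the drawer filled'.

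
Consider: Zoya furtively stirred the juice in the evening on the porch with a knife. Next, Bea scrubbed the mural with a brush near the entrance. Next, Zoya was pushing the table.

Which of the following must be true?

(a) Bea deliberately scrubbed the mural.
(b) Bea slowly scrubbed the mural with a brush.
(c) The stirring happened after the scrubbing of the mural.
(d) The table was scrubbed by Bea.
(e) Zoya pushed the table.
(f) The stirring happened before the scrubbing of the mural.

(e), (f)

(a) Not entailed — 'deliberately' adds information not in the original event.
(b) Not entailed — 'slowly' adds information not in the original event.
(c) Not entailed — the narrative places the stirring before the scrubbing, not after.
(d) Not entailed — Bea scrubbed the mural, not the table; the table belongs to the pushing event.
(e) Entailed — 'push' is an activity; 'was pushing' entails that some pushing happened, so 'pushed' holds.
(f) Entailed — the narrative places the stirring before the scrubbing.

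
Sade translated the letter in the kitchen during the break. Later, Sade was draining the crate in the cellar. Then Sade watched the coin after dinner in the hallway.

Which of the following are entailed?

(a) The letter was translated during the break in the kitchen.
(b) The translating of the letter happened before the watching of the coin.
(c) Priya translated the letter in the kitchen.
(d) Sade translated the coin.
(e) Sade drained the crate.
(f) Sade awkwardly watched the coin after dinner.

(a) Entailed — generalizing the agent leaves a sub-description the original still satisfies.
(b) Entailed — the narrative places the translating before the watching.
(c) Not entailed — the passage has Sade translating the letter, not Priya.
(d) Not entailed — Sade translated the letter, not the coin; the coin belongs to the watching event.
(e) Not entailed — 'was draining' is progressive on an accomplishment; it does not entail the completed 'drained'.
(f) Not entailed — 'awkwardly' adds information not in the original event.

(a), (b)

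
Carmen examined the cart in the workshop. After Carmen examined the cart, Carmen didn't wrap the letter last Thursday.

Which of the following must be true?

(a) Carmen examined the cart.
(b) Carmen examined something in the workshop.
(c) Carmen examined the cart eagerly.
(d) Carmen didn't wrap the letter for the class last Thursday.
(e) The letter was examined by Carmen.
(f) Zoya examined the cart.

(a) Entailed — every conjunct here is already in the original examining event.
(b) Entailed — this follows by dropping conjuncts from the examining event's description.
(c) Not entailed — 'eagerly' adds information not in the original event.
(d) Entailed — under negation, adding a further restriction is entailed: if no such wrapping event occurred, none occurred for the class either.
(e) Not entailed — Carmen examined the cart, not the letter; the letter belongs to the wrapping event.
(f) Not entailed — the passage has Carmen examining the cart, not Zoya.

(a), (b), (d)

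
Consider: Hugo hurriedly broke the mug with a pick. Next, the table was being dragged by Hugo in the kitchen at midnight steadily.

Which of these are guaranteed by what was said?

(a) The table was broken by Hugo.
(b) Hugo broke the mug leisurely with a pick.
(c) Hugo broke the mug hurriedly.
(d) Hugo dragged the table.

(a) Not entailed — Hugo broke the mug, not the table; the table belongs to the dragging event.
(b) Not entailed — 'leisurely' adds a manner not in (and inconsistent with) the original.
(c) Entailed — dropping 'with a pick' leaves a sub-description the original still satisfies.
(d) Entailed — 'drag' is an activity; 'was dragging' entails that some dragging happened, so 'dragged' holds.

(c), (d)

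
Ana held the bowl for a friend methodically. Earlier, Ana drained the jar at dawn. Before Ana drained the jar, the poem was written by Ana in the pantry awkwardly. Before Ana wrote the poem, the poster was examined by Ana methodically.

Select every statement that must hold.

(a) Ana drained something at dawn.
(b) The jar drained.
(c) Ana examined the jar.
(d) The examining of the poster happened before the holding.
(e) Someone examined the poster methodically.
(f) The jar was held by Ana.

(a), (b), (d), (e)

(a) Entailed — every conjunct here is already in the original draining event.
(b) Entailed — 'Ana drained the jar' is causative; it entails the inchoative 'the jar drained'.
(c) Not entailed — Ana examined the poster, not the jar; the jar belongs to the draining event.
(d) Entailed — the narrative places the examining before the holding.
(e) Entailed — every conjunct here is already in the original examining event.
(f) Not entailed — Ana held the bowl, not the jar; the jar belongs to the draining event.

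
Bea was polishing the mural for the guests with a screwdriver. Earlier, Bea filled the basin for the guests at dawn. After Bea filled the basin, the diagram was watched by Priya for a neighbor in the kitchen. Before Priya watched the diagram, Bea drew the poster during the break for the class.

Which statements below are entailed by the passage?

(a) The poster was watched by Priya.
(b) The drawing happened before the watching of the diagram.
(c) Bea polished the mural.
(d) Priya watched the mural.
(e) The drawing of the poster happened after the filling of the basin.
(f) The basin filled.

(b), (c), (f)

(a) Not entailed — Priya watched the diagram, not the poster; the poster belongs to the drawing event.
(b) Entailed — the narrative places the drawing before the watching.
(c) Entailed — 'polish' is an activity; 'was polishing' entails that some polishing happened, so 'polished' holds.
(d) Not entailed — Priya watched the diagram, not the mural; the mural belongs to the polishing event.
(e) Not entailed — the narrative doesn't order the filling relative to the drawing.
(f) Entailed — 'Bea filled the basin' is causative; it entails the inchoative 'the basin filled'.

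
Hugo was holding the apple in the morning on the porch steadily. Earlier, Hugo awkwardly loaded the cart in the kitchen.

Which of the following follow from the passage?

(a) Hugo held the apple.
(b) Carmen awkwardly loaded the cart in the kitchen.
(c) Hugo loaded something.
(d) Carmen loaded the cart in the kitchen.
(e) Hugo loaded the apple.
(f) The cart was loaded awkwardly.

(a) Entailed — 'hold' is an activity; 'was holding' entails that some holding happened, so 'held' holds.
(b) Not entailed — the passage has Hugo loading the cart, not Carmen.
(c) Entailed — every conjunct here is already in the original loading event.
(d) Not entailed — the passage has Hugo loading the cart, not Carmen.
(e) Not entailed — Hugo loaded the cart, not the apple; the apple belongs to the holding event.
(f) Entailed — the original entails any weakening of itself; this just drops 'in the kitchen' and generalizes the agent.

(a), (c), (f)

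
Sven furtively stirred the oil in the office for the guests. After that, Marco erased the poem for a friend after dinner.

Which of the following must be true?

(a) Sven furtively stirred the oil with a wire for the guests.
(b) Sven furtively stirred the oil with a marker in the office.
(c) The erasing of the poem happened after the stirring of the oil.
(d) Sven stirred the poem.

(a) Not entailed — 'with a wire' adds information not in the original event.
(b) Not entailed — 'with a marker' adds information not in the original event.
(c) Entailed — the narrative places the stirring before the erasing.
(d) Not entailed — Sven stirred the oil, not the poem; the poem belongs to the erasing event.

(c)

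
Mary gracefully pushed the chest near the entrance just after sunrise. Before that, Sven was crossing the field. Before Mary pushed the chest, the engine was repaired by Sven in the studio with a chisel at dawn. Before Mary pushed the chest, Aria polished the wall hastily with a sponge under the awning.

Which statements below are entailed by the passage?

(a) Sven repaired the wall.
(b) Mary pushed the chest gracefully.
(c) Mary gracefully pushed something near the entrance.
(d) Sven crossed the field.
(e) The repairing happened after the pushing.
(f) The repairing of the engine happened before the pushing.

(b), (c), (f)

(a) Not entailed — Sven repaired the engine, not the wall; the wall belongs to the polishing event.
(b) Entailed — every conjunct here is already in the original pushing event.
(c) Entailed — every conjunct here is already in the original pushing event.
(d) Not entailed — 'was crossing' is progressive on an accomplishment; it does not entail the completed 'crossed'.
(e) Not entailed — the narrative places the repairing before the pushing, not after.
(f) Entailed — the narrative places the repairing before the pushing.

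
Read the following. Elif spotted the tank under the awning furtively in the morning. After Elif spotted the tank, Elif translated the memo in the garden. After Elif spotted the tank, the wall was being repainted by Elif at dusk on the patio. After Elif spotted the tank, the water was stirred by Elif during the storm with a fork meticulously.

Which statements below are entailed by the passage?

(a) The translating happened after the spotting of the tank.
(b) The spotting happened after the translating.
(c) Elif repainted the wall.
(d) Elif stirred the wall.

(a) Entailed — the narrative places the spotting before the translating.
(b) Not entailed — the narrative places the spotting before the translating, not after.
(c) Not entailed — 'was repainting' is progressive on an accomplishment; it does not entail the completed 'repainted'.
(d) Not entailed — Elif stirred the water, not the wall; the wall belongs to the repainting event.

(a)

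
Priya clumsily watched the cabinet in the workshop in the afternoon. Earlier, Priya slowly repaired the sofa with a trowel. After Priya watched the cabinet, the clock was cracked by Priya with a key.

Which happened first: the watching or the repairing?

the repairing

The connectives place the repairing before the watching.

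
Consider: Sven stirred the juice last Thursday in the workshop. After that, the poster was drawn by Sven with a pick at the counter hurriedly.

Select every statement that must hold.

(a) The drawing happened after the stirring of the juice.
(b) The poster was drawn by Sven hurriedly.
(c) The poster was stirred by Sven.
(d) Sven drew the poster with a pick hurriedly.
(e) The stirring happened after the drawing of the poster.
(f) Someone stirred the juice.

(a) Entailed — the narrative places the stirring before the drawing.
(b) Entailed — this follows by dropping conjuncts from the drawing event's description.
(c) Not entailed — Sven stirred the juice, not the poster; the poster belongs to the drawing event.
(d) Entailed — every conjunct here is already in the original drawing event.
(e) Not entailed — the narrative places the stirring before the drawing, not after.
(f) Entailed — every conjunct here is already in the original stirring event.

(a), (b), (d), (f)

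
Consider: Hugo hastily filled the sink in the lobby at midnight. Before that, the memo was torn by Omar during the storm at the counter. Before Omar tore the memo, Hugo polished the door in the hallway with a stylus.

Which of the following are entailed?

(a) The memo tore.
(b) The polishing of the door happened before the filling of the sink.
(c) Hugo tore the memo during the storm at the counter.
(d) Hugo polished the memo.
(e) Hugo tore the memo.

(a) Entailed — 'Omar tore the memo' is causative; it entails the inchoative 'the memo tore'.
(b) Entailed — the narrative places the polishing before the filling.
(c) Not entailed — the passage has Omar tearing the memo, not Hugo.
(d) Not entailed — Hugo polished the door, not the memo; the memo belongs to the tearing event.
(e) Not entailed — the passage has Omar tearing the memo, not Hugo.

(a), (b)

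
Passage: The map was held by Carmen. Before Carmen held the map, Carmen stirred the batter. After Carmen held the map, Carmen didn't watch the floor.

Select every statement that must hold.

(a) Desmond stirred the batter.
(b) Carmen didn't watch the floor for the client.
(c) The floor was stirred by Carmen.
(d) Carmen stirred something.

(a) Not entailed — the passage has Carmen stirring the batter, not Desmond.
(b) Entailed — under negation, adding a further restriction is entailed: if no such watching event occurred, none occurred for the client either.
(c) Not entailed — Carmen stirred the batter, not the floor; the floor belongs to the watching event.
(d) Entailed — every conjunct here is already in the original stirring event.

(b), (d)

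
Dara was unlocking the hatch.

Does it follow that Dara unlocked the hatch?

'was unlocking' is progressive; for an accomplishment like 'unlock the hatch', it doesn't entail completion.

no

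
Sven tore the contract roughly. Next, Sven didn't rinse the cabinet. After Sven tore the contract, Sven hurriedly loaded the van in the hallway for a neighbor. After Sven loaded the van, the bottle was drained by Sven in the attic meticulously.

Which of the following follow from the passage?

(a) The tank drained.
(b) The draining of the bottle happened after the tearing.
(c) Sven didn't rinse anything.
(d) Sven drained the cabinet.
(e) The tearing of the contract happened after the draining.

(a) Not entailed — the bottle is what drained, not the tank.
(b) Entailed — the narrative places the tearing before the draining.
(c) Not entailed — the original only denies this specific event; Sven may have rinsed something else.
(d) Not entailed — Sven drained the bottle, not the cabinet; the cabinet belongs to the rinsing event.
(e) Not entailed — the narrative places the tearing before the draining, not after.

(b)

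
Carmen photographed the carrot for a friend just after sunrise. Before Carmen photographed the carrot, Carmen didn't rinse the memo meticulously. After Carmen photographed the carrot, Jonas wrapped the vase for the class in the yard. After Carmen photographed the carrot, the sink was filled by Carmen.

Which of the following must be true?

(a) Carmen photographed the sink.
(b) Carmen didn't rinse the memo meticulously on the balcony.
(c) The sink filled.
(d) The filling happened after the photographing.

(b), (c), (d)

(a) Not entailed — Carmen photographed the carrot, not the sink; the sink belongs to the filling event.
(b) Entailed — under negation, adding a further restriction is entailed: if no such rinsing event occurred, none occurred on the balcony either.
(c) Entailed — 'Carmen filled the sink' is causative; it entails the inchoative 'the sink filled'.
(d) Entailed — the narrative places the photographing before the filling.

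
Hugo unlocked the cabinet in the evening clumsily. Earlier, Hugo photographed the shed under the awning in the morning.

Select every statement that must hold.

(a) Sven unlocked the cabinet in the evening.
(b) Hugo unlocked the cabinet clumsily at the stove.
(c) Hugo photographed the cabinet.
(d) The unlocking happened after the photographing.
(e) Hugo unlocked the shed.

(d)

(a) Not entailed — the passage has Hugo unlocking the cabinet, not Sven.
(b) Not entailed — 'at the stove' adds information not in the original event.
(c) Not entailed — Hugo photographed the shed, not the cabinet; the cabinet belongs to the unlocking event.
(d) Entailed — the narrative places the photographing before the unlocking.
(e) Not entailed — Hugo unlocked the cabinet, not the shed; the shed belongs to the photographing event.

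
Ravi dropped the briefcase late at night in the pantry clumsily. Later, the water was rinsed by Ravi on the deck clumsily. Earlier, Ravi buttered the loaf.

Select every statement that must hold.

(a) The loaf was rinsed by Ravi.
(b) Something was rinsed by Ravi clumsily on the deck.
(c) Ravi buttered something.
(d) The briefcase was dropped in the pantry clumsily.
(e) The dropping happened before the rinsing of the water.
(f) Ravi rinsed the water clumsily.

(a) Not entailed — Ravi rinsed the water, not the loaf; the loaf belongs to the buttering event.
(b) Entailed — every conjunct here is already in the original rinsing event.
(c) Entailed — the original entails any weakening of itself; this just generalizes the patient.
(d) Entailed — this follows by dropping conjuncts from the dropping event's description.
(e) Entailed — the narrative places the dropping before the rinsing.
(f) Entailed — every conjunct here is already in the original rinsing event.

(b), (c), (d), (e), (f)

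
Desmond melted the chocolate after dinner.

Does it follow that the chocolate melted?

'Desmond melted the chocolate' is the causative; it entails the inchoative 'the chocolate melted'.

yes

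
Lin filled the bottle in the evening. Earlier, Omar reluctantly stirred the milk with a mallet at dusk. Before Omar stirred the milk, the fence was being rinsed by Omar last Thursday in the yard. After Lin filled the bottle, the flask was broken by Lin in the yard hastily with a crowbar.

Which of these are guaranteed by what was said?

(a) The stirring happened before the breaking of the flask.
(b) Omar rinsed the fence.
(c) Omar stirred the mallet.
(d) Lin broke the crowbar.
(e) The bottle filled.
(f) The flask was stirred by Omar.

(a), (b), (e)

(a) Entailed — the narrative places the stirring before the breaking.
(b) Entailed — 'rinse' is an activity; 'was rinsing' entails that some rinsing happened, so 'rinsed' holds.
(c) Not entailed — the mallet is the instrument, not what was stirred.
(d) Not entailed — the crowbar is the instrument, not what was broken.
(e) Entailed — 'Lin filled the bottle' is causative; it entails the inchoative 'the bottle filled'.
(f) Not entailed — Omar stirred the milk, not the flask; the flask belongs to the breaking event.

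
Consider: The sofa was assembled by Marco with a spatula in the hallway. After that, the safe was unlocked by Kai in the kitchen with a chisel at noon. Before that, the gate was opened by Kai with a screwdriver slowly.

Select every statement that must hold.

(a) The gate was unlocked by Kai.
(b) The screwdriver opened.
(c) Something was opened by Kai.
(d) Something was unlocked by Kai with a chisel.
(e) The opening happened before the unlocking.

(c), (d), (e)

(a) Not entailed — Kai unlocked the safe, not the gate; the gate belongs to the opening event.
(b) Not entailed — the gate is what opened, not the screwdriver.
(c) Entailed — the original entails any weakening of itself; this just drops 'with a screwdriver', 'slowly' and generalizes the patient.
(d) Entailed — the original entails any weakening of itself; this just drops 'in the kitchen', 'at noon' and generalizes the patient.
(e) Entailed — the narrative places the opening before the unlocking.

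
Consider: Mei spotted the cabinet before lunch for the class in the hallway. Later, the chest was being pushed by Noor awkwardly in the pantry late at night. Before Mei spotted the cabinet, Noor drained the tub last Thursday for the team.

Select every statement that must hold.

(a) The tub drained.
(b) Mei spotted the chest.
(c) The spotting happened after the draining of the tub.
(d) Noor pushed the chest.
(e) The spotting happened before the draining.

(a) Entailed — 'Noor drained the tub' is causative; it entails the inchoative 'the tub drained'.
(b) Not entailed — Mei spotted the cabinet, not the chest; the chest belongs to the pushing event.
(c) Entailed — the narrative places the draining before the spotting.
(d) Entailed — 'push' is an activity; 'was pushing' entails that some pushing happened, so 'pushed' holds.
(e) Not entailed — the narrative places the draining before the spotting, not after.

(a), (c), (d)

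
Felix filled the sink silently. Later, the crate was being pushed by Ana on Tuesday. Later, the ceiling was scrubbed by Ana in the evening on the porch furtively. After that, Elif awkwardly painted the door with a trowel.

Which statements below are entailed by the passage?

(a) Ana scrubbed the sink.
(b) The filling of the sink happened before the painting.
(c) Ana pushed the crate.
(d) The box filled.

(b), (c)

(a) Not entailed — Ana scrubbed the ceiling, not the sink; the sink belongs to the filling event.
(b) Entailed — the narrative places the filling before the painting.
(c) Entailed — 'push' is an activity; 'was pushing' entails that some pushing happened, so 'pushed' holds.
(d) Not entailed — the sink is what filled, not the box.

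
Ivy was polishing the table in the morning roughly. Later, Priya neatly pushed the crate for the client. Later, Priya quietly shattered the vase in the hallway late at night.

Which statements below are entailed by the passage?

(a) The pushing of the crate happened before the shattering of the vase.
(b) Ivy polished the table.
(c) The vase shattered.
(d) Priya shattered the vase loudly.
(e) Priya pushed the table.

(a), (b), (c)

(a) Entailed — the narrative places the pushing before the shattering.
(b) Entailed — 'polish' is an activity; 'was polishing' entails that some polishing happened, so 'polished' holds.
(c) Entailed — 'Priya shattered the vase' is causative; it entails the inchoative 'the vase shattered'.
(d) Not entailed — 'loudly' adds a manner not in (and inconsistent with) the original.
(e) Not entailed — Priya pushed the crate, not the table; the table belongs to the polishing event.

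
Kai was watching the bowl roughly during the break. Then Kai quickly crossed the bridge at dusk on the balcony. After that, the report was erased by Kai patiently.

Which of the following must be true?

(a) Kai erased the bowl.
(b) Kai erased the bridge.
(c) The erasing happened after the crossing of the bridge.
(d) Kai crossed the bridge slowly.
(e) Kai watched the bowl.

(a) Not entailed — Kai erased the report, not the bowl; the bowl belongs to the watching event.
(b) Not entailed — Kai erased the report, not the bridge; the bridge belongs to the crossing event.
(c) Entailed — the narrative places the crossing before the erasing.
(d) Not entailed — 'slowly' adds a manner not in (and inconsistent with) the original.
(e) Entailed — 'watch' is an activity; 'was watching' entails that some watching happened, so 'watched' holds.

(c), (e)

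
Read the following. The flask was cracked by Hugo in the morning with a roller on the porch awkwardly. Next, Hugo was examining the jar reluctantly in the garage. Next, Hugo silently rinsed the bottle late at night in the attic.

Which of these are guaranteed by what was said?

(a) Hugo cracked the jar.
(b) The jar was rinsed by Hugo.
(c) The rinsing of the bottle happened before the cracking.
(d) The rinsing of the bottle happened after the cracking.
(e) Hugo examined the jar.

(a) Not entailed — Hugo cracked the flask, not the jar; the jar belongs to the examining event.
(b) Not entailed — Hugo rinsed the bottle, not the jar; the jar belongs to the examining event.
(c) Not entailed — the narrative places the cracking before the rinsing, not after.
(d) Entailed — the narrative places the cracking before the rinsing.
(e) Entailed — 'examine' is an activity; 'was examining' entails that some examining happened, so 'examined' holds.

(d), (e)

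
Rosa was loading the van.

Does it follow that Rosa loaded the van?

'was loading' is progressive; for an accomplishment like 'load the van', it doesn't entail completion.

no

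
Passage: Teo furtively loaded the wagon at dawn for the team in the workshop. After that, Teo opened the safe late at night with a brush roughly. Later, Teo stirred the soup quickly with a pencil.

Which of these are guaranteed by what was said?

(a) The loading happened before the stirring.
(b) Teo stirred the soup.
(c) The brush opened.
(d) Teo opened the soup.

(a), (b)

(a) Entailed — the narrative places the loading before the stirring.
(b) Entailed — this follows by dropping conjuncts from the stirring event's description.
(c) Not entailed — the safe is what opened, not the brush.
(d) Not entailed — Teo opened the safe, not the soup; the soup belongs to the stirring event.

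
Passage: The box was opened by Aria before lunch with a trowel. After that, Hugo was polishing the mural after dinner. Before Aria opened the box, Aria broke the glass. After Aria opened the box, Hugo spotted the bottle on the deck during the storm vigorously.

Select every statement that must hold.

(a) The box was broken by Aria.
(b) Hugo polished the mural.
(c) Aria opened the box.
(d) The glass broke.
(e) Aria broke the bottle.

(b), (c), (d)

(a) Not entailed — Aria broke the glass, not the box; the box belongs to the opening event.
(b) Entailed — 'polish' is an activity; 'was polishing' entails that some polishing happened, so 'polished' holds.
(c) Entailed — dropping 'before lunch', 'with a trowel' leaves a sub-description the original still satisfies.
(d) Entailed — 'Aria broke the glass' is causative; it entails the inchoative 'the glass broke'.
(e) Not entailed — Aria broke the glass, not the bottle; the bottle belongs to the spotting event.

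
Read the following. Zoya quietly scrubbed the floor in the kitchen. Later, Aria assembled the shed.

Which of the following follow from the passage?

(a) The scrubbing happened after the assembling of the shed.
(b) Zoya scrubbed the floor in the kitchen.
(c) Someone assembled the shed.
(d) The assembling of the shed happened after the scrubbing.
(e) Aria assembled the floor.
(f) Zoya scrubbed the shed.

(a) Not entailed — the narrative places the scrubbing before the assembling, not after.
(b) Entailed — dropping 'quietly' leaves a sub-description the original still satisfies.
(c) Entailed — every conjunct here is already in the original assembling event.
(d) Entailed — the narrative places the scrubbing before the assembling.
(e) Not entailed — Aria assembled the shed, not the floor; the floor belongs to the scrubbing event.
(f) Not entailed — Zoya scrubbed the floor, not the shed; the shed belongs to the assembling event.

(b), (c), (d)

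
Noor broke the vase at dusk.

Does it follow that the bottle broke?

no

Nothing is said about any bottle; only the vase is affected.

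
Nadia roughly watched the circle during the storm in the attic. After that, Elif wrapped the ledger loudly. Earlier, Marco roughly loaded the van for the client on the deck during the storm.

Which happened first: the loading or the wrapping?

the loading

The connectives place the loading before the wrapping.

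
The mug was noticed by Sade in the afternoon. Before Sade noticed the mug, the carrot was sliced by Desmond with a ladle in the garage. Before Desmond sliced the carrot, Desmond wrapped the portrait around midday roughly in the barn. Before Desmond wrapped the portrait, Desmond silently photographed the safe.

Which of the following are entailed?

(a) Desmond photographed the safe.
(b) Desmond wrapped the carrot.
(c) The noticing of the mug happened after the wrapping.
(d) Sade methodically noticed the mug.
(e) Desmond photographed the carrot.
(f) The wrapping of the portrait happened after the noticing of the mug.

(a) Entailed — every conjunct here is already in the original photographing event.
(b) Not entailed — Desmond wrapped the portrait, not the carrot; the carrot belongs to the slicing event.
(c) Entailed — the narrative places the wrapping before the noticing.
(d) Not entailed — 'methodically' adds information not in the original event.
(e) Not entailed — Desmond photographed the safe, not the carrot; the carrot belongs to the slicing event.
(f) Not entailed — the narrative places the wrapping before the noticing, not after.

(a), (c)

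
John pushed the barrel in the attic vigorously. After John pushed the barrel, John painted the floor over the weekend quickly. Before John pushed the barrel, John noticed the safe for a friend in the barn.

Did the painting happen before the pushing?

The narrative orders the pushing before the painting.

no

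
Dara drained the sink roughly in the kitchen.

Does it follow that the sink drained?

'Dara drained the sink' is the causative; it entails the inchoative 'the sink drained'.

yes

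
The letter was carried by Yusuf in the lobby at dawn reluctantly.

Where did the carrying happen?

in the lobby

'in the lobby' marks the location of the carrying event.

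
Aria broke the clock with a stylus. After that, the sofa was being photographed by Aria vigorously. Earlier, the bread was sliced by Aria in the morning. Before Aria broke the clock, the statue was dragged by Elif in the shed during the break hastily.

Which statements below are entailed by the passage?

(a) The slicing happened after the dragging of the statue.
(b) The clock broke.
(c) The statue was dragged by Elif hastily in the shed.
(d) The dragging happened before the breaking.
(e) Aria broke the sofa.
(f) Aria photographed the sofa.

(b), (c), (d)

(a) Not entailed — the narrative doesn't order the dragging relative to the slicing.
(b) Entailed — 'Aria broke the clock' is causative; it entails the inchoative 'the clock broke'.
(c) Entailed — this follows by dropping conjuncts from the dragging event's description.
(d) Entailed — the narrative places the dragging before the breaking.
(e) Not entailed — Aria broke the clock, not the sofa; the sofa belongs to the photographing event.
(f) Not entailed — 'was photographing' is progressive on an accomplishment; it does not entail the completed 'photographed'.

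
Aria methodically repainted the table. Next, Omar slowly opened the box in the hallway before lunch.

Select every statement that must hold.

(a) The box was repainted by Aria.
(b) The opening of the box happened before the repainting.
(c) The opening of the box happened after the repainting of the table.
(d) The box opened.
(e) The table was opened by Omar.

(c), (d)

(a) Not entailed — Aria repainted the table, not the box; the box belongs to the opening event.
(b) Not entailed — the narrative places the repainting before the opening, not after.
(c) Entailed — the narrative places the repainting before the opening.
(d) Entailed — 'Omar opened the box' is causative; it entails the inchoative 'the box opened'.
(e) Not entailed — Omar opened the box, not the table; the table belongs to the repainting event.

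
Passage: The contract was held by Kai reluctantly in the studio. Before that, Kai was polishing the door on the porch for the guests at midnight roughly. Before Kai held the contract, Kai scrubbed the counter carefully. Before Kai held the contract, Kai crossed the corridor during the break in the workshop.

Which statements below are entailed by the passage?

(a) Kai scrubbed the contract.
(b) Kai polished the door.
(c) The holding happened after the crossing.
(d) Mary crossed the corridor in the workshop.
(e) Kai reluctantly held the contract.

(a) Not entailed — Kai scrubbed the counter, not the contract; the contract belongs to the holding event.
(b) Entailed — 'polish' is an activity; 'was polishing' entails that some polishing happened, so 'polished' holds.
(c) Entailed — the narrative places the crossing before the holding.
(d) Not entailed — the passage has Kai crossing the corridor, not Mary.
(e) Entailed — every conjunct here is already in the original holding event.

(b), (c), (e)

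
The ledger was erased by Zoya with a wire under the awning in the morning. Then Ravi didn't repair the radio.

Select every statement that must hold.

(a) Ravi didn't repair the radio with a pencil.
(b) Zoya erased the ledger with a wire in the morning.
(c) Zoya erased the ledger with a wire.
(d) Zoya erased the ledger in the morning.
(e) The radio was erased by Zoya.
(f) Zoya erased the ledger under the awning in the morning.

(a) Entailed — under negation, adding a further restriction is entailed: if no such repairing event occurred, none occurred with a pencil either.
(b) Entailed — the original entails any weakening of itself; this just drops 'under the awning'.
(c) Entailed — this follows by dropping conjuncts from the erasing event's description.
(d) Entailed — every conjunct here is already in the original erasing event.
(e) Not entailed — Zoya erased the ledger, not the radio; the radio belongs to the repairing event.
(f) Entailed — this follows by dropping conjuncts from the erasing event's description.

(a), (b), (c), (d), (f)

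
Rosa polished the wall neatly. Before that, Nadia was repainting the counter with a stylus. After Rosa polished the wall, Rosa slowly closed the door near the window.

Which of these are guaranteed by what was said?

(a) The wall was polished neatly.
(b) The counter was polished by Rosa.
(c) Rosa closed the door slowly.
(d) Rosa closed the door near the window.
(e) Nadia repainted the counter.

(a), (c), (d)

(a) Entailed — generalizing the agent leaves a sub-description the original still satisfies.
(b) Not entailed — Rosa polished the wall, not the counter; the counter belongs to the repainting event.
(c) Entailed — the original entails any weakening of itself; this just drops 'near the window'.
(d) Entailed — every conjunct here is already in the original closing event.
(e) Not entailed — 'was repainting' is progressive on an accomplishment; it does not entail the completed 'repainted'.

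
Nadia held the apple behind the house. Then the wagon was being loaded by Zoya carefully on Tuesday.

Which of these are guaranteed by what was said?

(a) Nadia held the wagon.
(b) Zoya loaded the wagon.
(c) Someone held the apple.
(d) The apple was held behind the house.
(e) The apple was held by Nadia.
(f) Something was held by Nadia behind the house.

(a) Not entailed — Nadia held the apple, not the wagon; the wagon belongs to the loading event.
(b) Not entailed — 'was loading' is progressive on an accomplishment; it does not entail the completed 'loaded'.
(c) Entailed — dropping 'behind the house' and generalizing the agent leaves a sub-description the original still satisfies.
(d) Entailed — the original entails any weakening of itself; this just generalizes the agent.
(e) Entailed — this follows by dropping conjuncts from the holding event's description.
(f) Entailed — this follows by dropping conjuncts from the holding event's description.

(c), (d), (e), (f)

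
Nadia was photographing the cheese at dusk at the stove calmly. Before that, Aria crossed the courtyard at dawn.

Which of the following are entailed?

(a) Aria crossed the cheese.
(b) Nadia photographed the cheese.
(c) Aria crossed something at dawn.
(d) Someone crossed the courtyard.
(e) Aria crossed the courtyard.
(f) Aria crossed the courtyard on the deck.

(c), (d), (e)

(a) Not entailed — Aria crossed the courtyard, not the cheese; the cheese belongs to the photographing event.
(b) Not entailed — 'was photographing' is progressive on an accomplishment; it does not entail the completed 'photographed'.
(c) Entailed — the original entails any weakening of itself; this just generalizes the patient.
(d) Entailed — dropping 'at dawn' and generalizing the agent leaves a sub-description the original still satisfies.
(e) Entailed — every conjunct here is already in the original crossing event.
(f) Not entailed — 'on the deck' adds information not in the original event.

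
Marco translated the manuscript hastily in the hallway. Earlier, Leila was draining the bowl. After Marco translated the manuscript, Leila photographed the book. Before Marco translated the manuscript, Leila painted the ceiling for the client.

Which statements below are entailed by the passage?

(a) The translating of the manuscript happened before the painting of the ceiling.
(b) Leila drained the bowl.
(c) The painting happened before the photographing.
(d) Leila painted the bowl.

(c)

(a) Not entailed — the narrative places the painting before the translating, not after.
(b) Not entailed — 'was draining' is progressive on an accomplishment; it does not entail the completed 'drained'.
(c) Entailed — the narrative places the painting before the photographing.
(d) Not entailed — Leila painted the ceiling, not the bowl; the bowl belongs to the draining event.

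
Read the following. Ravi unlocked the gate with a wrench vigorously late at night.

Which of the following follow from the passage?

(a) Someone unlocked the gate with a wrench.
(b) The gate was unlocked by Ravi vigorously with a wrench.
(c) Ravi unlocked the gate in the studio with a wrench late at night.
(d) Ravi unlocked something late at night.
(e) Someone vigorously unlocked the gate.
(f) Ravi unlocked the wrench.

(a), (b), (d), (e)

(a) Entailed — every conjunct here is already in the original unlocking event.
(b) Entailed — this follows by dropping conjuncts from the unlocking event's description.
(c) Not entailed — 'in the studio' adds information not in the original event.
(d) Entailed — every conjunct here is already in the original unlocking event.
(e) Entailed — the original entails any weakening of itself; this just drops 'late at night', 'with a wrench' and generalizes the agent.
(f) Not entailed — the wrench is the instrument, not what was unlocked.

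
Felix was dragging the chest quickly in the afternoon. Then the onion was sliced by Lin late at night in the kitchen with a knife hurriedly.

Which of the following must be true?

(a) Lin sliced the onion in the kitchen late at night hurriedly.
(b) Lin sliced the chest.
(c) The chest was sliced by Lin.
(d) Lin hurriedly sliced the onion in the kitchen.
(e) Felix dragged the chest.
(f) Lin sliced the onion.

(a) Entailed — the original entails any weakening of itself; this just drops 'with a knife'.
(b) Not entailed — Lin sliced the onion, not the chest; the chest belongs to the dragging event.
(c) Not entailed — Lin sliced the onion, not the chest; the chest belongs to the dragging event.
(d) Entailed — dropping 'with a knife', 'late at night' leaves a sub-description the original still satisfies.
(e) Entailed — 'drag' is an activity; 'was dragging' entails that some dragging happened, so 'dragged' holds.
(f) Entailed — this follows by dropping conjuncts from the slicing event's description.

(a), (d), (e), (f)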